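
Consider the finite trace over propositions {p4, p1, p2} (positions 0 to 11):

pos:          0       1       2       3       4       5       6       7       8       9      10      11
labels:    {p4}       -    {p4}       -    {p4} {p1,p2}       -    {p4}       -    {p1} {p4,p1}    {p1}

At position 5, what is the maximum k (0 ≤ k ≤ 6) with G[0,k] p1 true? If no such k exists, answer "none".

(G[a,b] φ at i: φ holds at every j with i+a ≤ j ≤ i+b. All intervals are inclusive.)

p1 must hold from j=5 onward; find where it first fails.
  j=5: holds
  j=6: fails
Holds on [5,5], so largest k = 0.

0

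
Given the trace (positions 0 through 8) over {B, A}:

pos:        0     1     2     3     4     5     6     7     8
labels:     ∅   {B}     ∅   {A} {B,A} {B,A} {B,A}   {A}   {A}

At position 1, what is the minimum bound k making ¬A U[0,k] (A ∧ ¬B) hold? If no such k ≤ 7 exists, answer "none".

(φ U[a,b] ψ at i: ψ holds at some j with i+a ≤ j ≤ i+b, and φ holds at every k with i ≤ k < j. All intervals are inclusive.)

2

Need earliest j ≥ 1 with (A ∧ ¬B), and ¬A at every k in [1,j-1].
  j=1: rhs fails.
  j=2: rhs fails.
  j=3: rhs holds; lhs holds on [1,2]. k = 2.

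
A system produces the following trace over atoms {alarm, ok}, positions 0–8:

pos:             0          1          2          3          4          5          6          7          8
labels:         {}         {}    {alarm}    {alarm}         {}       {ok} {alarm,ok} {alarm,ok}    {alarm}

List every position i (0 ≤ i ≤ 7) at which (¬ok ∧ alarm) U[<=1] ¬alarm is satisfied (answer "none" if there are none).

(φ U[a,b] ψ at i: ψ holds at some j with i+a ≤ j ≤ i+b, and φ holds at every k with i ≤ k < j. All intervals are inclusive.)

0, 1, 3, 4, 5

Evaluate at each i in [0,7]:
  i=0: ✓ (rhs at j=0)
  i=1: ✓ (rhs at j=1)
  i=2: ✗ (no rhs in [2,3])
  i=3: ✓ (rhs at j=4; lhs holds on [3,3])
  i=4: ✓ (rhs at j=4)
  i=5: ✓ (rhs at j=5)
  i=6: ✗ (no rhs in [6,7])
  i=7: ✗ (no rhs in [7,8])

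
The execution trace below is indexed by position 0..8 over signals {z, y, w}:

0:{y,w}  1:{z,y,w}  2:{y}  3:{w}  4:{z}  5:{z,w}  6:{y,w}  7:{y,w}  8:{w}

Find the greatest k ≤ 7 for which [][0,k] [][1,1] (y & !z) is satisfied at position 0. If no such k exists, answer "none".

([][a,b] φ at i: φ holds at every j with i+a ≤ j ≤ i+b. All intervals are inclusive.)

none

[][1,1] (y & !z) must hold from j=0 onward; find where it first fails.
  j=0: fails → no k works.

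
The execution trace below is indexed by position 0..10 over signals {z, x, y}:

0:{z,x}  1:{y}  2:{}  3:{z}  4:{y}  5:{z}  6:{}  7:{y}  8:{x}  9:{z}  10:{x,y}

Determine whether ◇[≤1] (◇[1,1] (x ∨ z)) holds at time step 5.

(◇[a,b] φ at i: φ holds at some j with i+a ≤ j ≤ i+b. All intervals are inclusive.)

False

Check ◇[1,1] (x ∨ z) at each j in [5,6]:
  j=5: fails (none in [6,6])
  j=6: fails (none in [7,7])
No position in the window satisfies it → formula fails.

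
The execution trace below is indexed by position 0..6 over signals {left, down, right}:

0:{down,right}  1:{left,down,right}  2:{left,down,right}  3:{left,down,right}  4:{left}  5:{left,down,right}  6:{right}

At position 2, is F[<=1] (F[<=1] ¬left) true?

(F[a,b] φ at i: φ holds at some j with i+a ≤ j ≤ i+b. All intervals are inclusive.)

Check F[<=1] ¬left at each j in [2,3]:
  j=2: fails (none in [2,3])
  j=3: fails (none in [3,4])
No position in the window satisfies it → formula fails.

No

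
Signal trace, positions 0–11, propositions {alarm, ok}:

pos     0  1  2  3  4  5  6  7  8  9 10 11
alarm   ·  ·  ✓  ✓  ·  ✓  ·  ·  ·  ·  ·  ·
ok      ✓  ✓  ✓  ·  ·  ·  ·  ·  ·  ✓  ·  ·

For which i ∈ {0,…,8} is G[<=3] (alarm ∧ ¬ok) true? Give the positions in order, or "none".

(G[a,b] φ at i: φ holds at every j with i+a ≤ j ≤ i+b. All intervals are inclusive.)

none

Evaluate at each i in [0,8]:
  i=0: ✗ (fails at j=0)
  i=1: ✗ (fails at j=1)
  i=2: ✗ (fails at j=2)
  i=3: ✗ (fails at j=4)
  i=4: ✗ (fails at j=4)
  i=5: ✗ (fails at j=6)
  i=6: ✗ (fails at j=6)
  i=7: ✗ (fails at j=7)
  i=8: ✗ (fails at j=8)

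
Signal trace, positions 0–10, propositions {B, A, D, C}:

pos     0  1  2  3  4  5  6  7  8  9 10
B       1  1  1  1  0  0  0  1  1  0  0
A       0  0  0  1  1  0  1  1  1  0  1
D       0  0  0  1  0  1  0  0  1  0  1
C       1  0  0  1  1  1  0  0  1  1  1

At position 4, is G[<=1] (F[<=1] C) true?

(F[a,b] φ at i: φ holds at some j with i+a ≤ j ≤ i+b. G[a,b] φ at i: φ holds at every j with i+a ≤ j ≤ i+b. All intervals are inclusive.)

True

Check F[<=1] C at every j in [4,5]:
  j=4: holds (witness at 4)
  j=5: holds (witness at 5)
All positions satisfy it → formula holds.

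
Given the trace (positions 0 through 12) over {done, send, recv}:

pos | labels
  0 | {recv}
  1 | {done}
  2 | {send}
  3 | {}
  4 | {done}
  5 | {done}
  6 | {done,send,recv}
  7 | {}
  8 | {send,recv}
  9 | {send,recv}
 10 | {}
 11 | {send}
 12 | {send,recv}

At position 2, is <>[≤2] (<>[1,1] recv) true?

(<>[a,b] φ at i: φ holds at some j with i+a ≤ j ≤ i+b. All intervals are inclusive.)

Check <>[1,1] recv at each j in [2,4]:
  j=2: fails (none in [3,3])
  j=3: fails (none in [4,4])
  j=4: fails (none in [5,5])
No position in the window satisfies it → formula fails.

False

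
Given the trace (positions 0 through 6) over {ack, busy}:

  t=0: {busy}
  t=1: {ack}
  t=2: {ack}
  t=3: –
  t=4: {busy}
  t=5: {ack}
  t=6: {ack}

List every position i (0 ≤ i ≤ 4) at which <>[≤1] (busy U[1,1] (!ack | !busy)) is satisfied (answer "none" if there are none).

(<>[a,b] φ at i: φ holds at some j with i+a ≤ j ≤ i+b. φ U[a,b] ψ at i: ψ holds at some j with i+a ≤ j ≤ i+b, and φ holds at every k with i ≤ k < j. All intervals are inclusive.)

0, 3, 4

Evaluate at each i in [0,4]:
  i=0: ✓ (witness j=0)
  i=1: ✗ (none in [1,2])
  i=2: ✗ (none in [2,3])
  i=3: ✓ (witness j=4)
  i=4: ✓ (witness j=4)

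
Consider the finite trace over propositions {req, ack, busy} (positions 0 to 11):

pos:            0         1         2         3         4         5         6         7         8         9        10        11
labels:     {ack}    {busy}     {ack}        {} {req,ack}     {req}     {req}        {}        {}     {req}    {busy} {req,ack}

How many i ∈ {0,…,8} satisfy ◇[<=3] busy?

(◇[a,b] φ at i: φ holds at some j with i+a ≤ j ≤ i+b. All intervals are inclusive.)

Evaluate at each i in [0,8]:
  i=0: ✓ (witness j=1)
  i=1: ✓ (witness j=1)
  i=2: ✗ (none in [2,5])
  i=3: ✗ (none in [3,6])
  i=4: ✗ (none in [4,7])
  i=5: ✗ (none in [5,8])
  i=6: ✗ (none in [6,9])
  i=7: ✓ (witness j=10)
  i=8: ✓ (witness j=10)
Positions where it holds: {0, 1, 7, 8} → 4.

4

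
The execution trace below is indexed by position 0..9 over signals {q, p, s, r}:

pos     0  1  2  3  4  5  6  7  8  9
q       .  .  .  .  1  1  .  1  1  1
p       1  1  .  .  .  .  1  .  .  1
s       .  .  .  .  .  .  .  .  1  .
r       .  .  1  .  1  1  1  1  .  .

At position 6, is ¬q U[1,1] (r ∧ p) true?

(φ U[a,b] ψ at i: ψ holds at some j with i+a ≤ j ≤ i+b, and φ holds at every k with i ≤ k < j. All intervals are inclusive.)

Need some j in [7,7] with (r ∧ p), and ¬q at every k in [6,j-1].
  j=7: (r ∧ p) false.
No j in the window works → until fails.

No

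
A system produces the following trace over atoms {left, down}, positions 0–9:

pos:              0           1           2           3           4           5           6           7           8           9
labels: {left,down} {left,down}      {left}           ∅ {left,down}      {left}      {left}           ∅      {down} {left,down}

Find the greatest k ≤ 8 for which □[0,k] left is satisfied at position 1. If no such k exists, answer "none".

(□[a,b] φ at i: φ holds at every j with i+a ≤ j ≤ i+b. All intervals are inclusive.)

left must hold from j=1 onward; find where it first fails.
  j=1: holds
  j=2: holds
  j=3: fails
Holds on [1,2], so largest k = 1.

1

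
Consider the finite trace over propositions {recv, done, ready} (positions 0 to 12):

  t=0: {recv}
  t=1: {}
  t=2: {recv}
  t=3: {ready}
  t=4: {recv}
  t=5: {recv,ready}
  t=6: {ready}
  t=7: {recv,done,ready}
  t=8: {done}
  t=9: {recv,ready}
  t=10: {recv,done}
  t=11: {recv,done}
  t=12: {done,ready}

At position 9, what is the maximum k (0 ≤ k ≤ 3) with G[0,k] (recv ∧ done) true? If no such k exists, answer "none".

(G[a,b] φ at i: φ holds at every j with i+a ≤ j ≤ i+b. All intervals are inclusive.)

(recv ∧ done) must hold from j=9 onward; find where it first fails.
  j=9: fails → no k works.

none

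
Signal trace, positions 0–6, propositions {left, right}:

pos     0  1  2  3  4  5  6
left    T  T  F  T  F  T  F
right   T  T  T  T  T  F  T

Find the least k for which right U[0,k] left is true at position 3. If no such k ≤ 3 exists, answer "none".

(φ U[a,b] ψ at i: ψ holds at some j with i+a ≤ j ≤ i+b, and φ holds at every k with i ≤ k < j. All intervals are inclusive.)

0

Need earliest j ≥ 3 with left, and right at every k in [3,j-1].
  j=3: rhs holds (empty prefix). k = 0.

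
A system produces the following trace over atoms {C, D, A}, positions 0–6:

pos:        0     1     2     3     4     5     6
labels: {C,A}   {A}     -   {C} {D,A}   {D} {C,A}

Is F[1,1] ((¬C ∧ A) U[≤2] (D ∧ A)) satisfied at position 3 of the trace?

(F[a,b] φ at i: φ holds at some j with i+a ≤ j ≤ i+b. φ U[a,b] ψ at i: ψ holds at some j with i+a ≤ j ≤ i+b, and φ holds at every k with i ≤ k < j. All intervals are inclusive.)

Check ((¬C ∧ A) U[≤2] (D ∧ A)) at each j in [4,4]:
  j=4: holds
Found at j=4 → formula holds.

True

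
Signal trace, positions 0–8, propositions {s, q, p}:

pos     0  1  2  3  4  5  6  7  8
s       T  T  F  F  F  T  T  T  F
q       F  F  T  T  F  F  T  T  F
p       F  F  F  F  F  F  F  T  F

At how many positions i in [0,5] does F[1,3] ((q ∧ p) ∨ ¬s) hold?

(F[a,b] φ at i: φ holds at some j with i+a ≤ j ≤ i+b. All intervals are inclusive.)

Evaluate at each i in [0,5]:
  i=0: ✓ (witness j=2)
  i=1: ✓ (witness j=2)
  i=2: ✓ (witness j=3)
  i=3: ✓ (witness j=4)
  i=4: ✓ (witness j=7)
  i=5: ✓ (witness j=7)
Positions where it holds: {0, 1, 2, 3, 4, 5} → 6.

6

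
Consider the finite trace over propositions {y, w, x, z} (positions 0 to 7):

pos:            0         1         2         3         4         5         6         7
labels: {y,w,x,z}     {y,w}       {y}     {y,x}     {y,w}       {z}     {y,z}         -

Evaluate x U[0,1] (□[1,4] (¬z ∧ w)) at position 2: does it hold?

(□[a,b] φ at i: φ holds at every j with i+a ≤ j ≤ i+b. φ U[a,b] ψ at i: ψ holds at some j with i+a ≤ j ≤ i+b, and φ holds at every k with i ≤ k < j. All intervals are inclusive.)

Need some j in [2,3] with □[1,4] (¬z ∧ w), and x at every k in [2,j-1].
  j=2: □[1,4] (¬z ∧ w) — fails at 3.
  j=3: □[1,4] (¬z ∧ w) — fails at 5.
No j in the window works → until fails.

False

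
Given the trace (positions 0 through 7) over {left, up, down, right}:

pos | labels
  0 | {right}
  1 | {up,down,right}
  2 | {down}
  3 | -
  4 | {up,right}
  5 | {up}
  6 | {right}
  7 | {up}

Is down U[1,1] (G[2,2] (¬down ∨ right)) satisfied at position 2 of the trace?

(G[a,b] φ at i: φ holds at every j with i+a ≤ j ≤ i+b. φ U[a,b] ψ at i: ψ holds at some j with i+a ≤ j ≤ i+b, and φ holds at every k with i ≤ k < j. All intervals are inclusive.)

Need some j in [3,3] with G[2,2] (¬down ∨ right), and down at every k in [2,j-1].
  j=3: G[2,2] (¬down ∨ right) holds; down holds at every k in [2,2] → satisfied.

True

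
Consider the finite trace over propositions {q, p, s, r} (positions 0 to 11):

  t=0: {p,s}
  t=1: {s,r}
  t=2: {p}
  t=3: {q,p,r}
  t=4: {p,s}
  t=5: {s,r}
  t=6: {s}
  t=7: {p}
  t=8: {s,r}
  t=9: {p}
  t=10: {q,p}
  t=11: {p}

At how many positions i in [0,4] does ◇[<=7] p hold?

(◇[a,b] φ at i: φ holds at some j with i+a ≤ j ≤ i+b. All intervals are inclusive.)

Evaluate at each i in [0,4]:
  i=0: ✓ (witness j=0)
  i=1: ✓ (witness j=2)
  i=2: ✓ (witness j=2)
  i=3: ✓ (witness j=3)
  i=4: ✓ (witness j=4)
Positions where it holds: {0, 1, 2, 3, 4} → 5.

5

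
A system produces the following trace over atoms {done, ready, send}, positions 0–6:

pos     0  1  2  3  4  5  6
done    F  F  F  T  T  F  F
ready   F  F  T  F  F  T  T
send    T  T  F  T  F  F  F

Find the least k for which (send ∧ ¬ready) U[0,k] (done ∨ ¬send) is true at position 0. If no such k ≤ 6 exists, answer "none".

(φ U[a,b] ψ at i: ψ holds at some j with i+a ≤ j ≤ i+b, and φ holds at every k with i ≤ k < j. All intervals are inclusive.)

2

Need earliest j ≥ 0 with (done ∨ ¬send), and (send ∧ ¬ready) at every k in [0,j-1].
  j=0: rhs fails.
  j=1: rhs fails.
  j=2: rhs holds; lhs holds on [0,1]. k = 2.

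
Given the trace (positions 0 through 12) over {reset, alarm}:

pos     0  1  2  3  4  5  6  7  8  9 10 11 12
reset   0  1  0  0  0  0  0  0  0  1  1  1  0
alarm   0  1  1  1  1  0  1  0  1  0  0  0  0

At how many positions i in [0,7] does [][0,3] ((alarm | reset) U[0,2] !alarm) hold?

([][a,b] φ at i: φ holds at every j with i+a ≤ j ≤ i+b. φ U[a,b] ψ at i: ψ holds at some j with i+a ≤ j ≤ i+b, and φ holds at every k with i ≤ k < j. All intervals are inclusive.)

5

Evaluate at each i in [0,7]:
  i=0: ✗ (fails at j=1)
  i=1: ✗ (fails at j=1)
  i=2: ✗ (fails at j=2)
  i=3: ✓ (all of [3,6])
  i=4: ✓ (all of [4,7])
  i=5: ✓ (all of [5,8])
  i=6: ✓ (all of [6,9])
  i=7: ✓ (all of [7,10])
Positions where it holds: {3, 4, 5, 6, 7} → 5.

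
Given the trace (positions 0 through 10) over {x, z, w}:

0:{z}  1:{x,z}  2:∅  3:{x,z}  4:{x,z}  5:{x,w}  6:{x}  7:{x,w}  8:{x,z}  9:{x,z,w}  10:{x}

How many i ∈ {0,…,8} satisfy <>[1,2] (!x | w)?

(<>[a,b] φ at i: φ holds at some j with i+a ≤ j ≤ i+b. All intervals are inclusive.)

Evaluate at each i in [0,8]:
  i=0: ✓ (witness j=2)
  i=1: ✓ (witness j=2)
  i=2: ✗ (none in [3,4])
  i=3: ✓ (witness j=5)
  i=4: ✓ (witness j=5)
  i=5: ✓ (witness j=7)
  i=6: ✓ (witness j=7)
  i=7: ✓ (witness j=9)
  i=8: ✓ (witness j=9)
Positions where it holds: {0, 1, 3, 4, 5, 6, 7, 8} → 8.

8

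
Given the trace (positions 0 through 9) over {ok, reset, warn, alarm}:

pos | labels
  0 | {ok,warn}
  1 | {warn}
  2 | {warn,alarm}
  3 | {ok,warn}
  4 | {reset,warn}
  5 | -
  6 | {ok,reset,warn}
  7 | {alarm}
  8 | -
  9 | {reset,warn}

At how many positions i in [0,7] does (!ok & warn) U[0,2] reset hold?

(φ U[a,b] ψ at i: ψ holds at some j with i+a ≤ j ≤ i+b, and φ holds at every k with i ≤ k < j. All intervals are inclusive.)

Evaluate at each i in [0,7]:
  i=0: ✗ (no rhs in [0,2])
  i=1: ✗ (no rhs in [1,3])
  i=2: ✗ (lhs fails at k=3 before rhs at j=4)
  i=3: ✗ (lhs fails at k=3 before rhs at j=4)
  i=4: ✓ (rhs at j=4)
  i=5: ✗ (lhs fails at k=5 before rhs at j=6)
  i=6: ✓ (rhs at j=6)
  i=7: ✗ (lhs fails at k=7 before rhs at j=9)
Positions where it holds: {4, 6} → 2.

2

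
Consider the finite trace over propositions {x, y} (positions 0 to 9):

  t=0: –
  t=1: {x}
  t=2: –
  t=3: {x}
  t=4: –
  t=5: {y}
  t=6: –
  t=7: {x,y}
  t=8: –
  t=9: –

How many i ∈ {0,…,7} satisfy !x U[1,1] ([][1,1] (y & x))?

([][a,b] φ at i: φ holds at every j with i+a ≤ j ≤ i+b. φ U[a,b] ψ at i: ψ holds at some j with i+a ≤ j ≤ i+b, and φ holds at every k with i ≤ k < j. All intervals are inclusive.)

1

Evaluate at each i in [0,7]:
  i=0: ✗ (no rhs in [1,1])
  i=1: ✗ (no rhs in [2,2])
  i=2: ✗ (no rhs in [3,3])
  i=3: ✗ (no rhs in [4,4])
  i=4: ✗ (no rhs in [5,5])
  i=5: ✓ (rhs at j=6; lhs holds on [5,5])
  i=6: ✗ (no rhs in [7,7])
  i=7: ✗ (no rhs in [8,8])
Positions where it holds: {5} → 1.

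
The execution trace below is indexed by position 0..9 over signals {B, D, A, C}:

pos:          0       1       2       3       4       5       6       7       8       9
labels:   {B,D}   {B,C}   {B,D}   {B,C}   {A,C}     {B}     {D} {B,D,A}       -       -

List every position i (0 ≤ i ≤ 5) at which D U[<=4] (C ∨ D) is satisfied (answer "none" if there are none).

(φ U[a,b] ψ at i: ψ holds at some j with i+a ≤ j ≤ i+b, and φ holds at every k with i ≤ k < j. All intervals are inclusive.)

0, 1, 2, 3, 4

Evaluate at each i in [0,5]:
  i=0: ✓ (rhs at j=0)
  i=1: ✓ (rhs at j=1)
  i=2: ✓ (rhs at j=2)
  i=3: ✓ (rhs at j=3)
  i=4: ✓ (rhs at j=4)
  i=5: ✗ (lhs fails at k=5 before rhs at j=6)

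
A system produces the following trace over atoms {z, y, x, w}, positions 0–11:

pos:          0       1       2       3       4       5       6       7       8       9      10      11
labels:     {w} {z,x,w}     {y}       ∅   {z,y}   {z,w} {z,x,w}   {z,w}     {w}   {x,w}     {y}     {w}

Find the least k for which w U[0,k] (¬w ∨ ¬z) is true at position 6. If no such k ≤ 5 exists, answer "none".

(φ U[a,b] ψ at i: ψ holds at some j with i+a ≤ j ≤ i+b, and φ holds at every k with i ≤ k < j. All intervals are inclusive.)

Need earliest j ≥ 6 with (¬w ∨ ¬z), and w at every k in [6,j-1].
  j=6: rhs fails.
  j=7: rhs fails.
  j=8: rhs holds; lhs holds on [6,7]. k = 2.

2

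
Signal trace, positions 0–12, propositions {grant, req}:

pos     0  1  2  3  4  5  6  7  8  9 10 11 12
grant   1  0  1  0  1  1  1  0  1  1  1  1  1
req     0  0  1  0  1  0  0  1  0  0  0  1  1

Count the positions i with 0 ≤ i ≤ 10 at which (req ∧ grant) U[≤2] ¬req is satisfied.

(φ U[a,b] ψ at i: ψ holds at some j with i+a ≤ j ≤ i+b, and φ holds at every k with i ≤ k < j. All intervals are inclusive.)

10

Evaluate at each i in [0,10]:
  i=0: ✓ (rhs at j=0)
  i=1: ✓ (rhs at j=1)
  i=2: ✓ (rhs at j=3; lhs holds on [2,2])
  i=3: ✓ (rhs at j=3)
  i=4: ✓ (rhs at j=5; lhs holds on [4,4])
  i=5: ✓ (rhs at j=5)
  i=6: ✓ (rhs at j=6)
  i=7: ✗ (lhs fails at k=7 before rhs at j=8)
  i=8: ✓ (rhs at j=8)
  i=9: ✓ (rhs at j=9)
  i=10: ✓ (rhs at j=10)
Positions where it holds: {0, 1, 2, 3, 4, 5, 6, 8, 9, 10} → 10.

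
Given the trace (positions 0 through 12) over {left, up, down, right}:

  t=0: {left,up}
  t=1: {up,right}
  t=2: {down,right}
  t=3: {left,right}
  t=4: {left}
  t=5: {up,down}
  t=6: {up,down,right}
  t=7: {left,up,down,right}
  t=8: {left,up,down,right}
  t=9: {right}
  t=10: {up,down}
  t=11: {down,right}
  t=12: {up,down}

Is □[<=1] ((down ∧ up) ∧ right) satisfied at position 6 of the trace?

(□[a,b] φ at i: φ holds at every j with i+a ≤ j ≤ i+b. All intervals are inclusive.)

Holds

Check ((down ∧ up) ∧ right) at every j in [6,7]:
  j=6: true
  j=7: true
All positions satisfy it → formula holds.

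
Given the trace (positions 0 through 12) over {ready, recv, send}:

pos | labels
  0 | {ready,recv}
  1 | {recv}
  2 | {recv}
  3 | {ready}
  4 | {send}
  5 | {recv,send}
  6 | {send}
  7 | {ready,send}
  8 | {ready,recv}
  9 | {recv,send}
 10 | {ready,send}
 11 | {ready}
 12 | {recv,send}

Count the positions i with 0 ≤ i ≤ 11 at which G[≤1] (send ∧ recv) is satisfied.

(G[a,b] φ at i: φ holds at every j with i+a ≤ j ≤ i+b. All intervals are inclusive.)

0

Evaluate at each i in [0,11]:
  i=0: ✗ (fails at j=0)
  i=1: ✗ (fails at j=1)
  i=2: ✗ (fails at j=2)
  i=3: ✗ (fails at j=3)
  i=4: ✗ (fails at j=4)
  i=5: ✗ (fails at j=6)
  i=6: ✗ (fails at j=6)
  i=7: ✗ (fails at j=7)
  i=8: ✗ (fails at j=8)
  i=9: ✗ (fails at j=10)
  i=10: ✗ (fails at j=10)
  i=11: ✗ (fails at j=11)
Positions where it holds: {} → 0.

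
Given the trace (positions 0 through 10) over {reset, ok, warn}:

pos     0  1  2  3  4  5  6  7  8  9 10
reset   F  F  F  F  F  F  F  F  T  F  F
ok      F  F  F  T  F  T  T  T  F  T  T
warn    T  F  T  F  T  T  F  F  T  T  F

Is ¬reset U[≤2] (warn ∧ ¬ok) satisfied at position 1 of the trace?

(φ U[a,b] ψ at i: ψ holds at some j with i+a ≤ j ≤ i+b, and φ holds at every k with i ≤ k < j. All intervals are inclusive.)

Need some j in [1,3] with (warn ∧ ¬ok), and ¬reset at every k in [1,j-1].
  j=1: (warn ∧ ¬ok) false.
  j=2: (warn ∧ ¬ok) holds; ¬reset holds at every k in [1,1] → satisfied.

Yes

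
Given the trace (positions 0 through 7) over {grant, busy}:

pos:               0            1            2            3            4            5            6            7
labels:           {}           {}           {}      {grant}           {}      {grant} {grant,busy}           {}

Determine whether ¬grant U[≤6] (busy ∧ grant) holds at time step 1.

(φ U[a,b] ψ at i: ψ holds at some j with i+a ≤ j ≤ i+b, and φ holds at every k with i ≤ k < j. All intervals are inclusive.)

False

Need some j in [1,7] with (busy ∧ grant), and ¬grant at every k in [1,j-1].
  j=1: (busy ∧ grant) false.
  j=2: (busy ∧ grant) false.
  j=3: (busy ∧ grant) false.
  j=4: (busy ∧ grant) false.
  j=5: (busy ∧ grant) false.
  j=6: (busy ∧ grant) holds, but ¬grant fails at k=3 → not this j.
  j=7: (busy ∧ grant) false.
No j in the window works → until fails.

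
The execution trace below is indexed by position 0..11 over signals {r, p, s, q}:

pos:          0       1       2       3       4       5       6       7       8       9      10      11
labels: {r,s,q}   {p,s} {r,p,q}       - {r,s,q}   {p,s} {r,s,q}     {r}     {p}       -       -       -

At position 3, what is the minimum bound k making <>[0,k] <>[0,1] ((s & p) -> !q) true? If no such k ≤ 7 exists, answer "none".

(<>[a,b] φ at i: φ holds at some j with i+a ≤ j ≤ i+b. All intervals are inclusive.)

0

Scan j = 3,4,… for <>[0,1] ((s & p) -> !q):
  j=3: holds
First hit at j=3, so smallest k = 3-3 = 0.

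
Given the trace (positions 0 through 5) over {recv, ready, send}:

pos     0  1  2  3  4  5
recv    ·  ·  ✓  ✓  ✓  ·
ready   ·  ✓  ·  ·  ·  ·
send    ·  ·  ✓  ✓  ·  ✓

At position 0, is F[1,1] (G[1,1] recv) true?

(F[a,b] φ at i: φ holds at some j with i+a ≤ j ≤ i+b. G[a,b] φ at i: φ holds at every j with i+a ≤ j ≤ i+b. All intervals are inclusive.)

Check G[1,1] recv at each j in [1,1]:
  j=1: holds on [2,2]
Found at j=1 → formula holds.

Yes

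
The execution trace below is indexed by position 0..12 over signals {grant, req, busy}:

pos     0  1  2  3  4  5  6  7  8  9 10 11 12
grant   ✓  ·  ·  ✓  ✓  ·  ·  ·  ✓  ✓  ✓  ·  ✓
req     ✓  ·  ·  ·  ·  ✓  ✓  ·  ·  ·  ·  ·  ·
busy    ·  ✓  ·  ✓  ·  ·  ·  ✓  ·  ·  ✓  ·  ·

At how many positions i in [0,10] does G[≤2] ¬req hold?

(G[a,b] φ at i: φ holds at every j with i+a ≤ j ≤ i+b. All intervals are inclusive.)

Evaluate at each i in [0,10]:
  i=0: ✗ (fails at j=0)
  i=1: ✓ (all of [1,3])
  i=2: ✓ (all of [2,4])
  i=3: ✗ (fails at j=5)
  i=4: ✗ (fails at j=5)
  i=5: ✗ (fails at j=5)
  i=6: ✗ (fails at j=6)
  i=7: ✓ (all of [7,9])
  i=8: ✓ (all of [8,10])
  i=9: ✓ (all of [9,11])
  i=10: ✓ (all of [10,12])
Positions where it holds: {1, 2, 7, 8, 9, 10} → 6.

6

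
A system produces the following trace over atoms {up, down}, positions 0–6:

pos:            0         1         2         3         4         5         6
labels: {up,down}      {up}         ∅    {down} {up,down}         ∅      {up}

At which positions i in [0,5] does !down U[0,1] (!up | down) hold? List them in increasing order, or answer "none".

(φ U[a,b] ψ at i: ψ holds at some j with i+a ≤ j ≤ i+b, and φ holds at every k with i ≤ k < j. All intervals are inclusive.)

0, 1, 2, 3, 4, 5

Evaluate at each i in [0,5]:
  i=0: ✓ (rhs at j=0)
  i=1: ✓ (rhs at j=2; lhs holds on [1,1])
  i=2: ✓ (rhs at j=2)
  i=3: ✓ (rhs at j=3)
  i=4: ✓ (rhs at j=4)
  i=5: ✓ (rhs at j=5)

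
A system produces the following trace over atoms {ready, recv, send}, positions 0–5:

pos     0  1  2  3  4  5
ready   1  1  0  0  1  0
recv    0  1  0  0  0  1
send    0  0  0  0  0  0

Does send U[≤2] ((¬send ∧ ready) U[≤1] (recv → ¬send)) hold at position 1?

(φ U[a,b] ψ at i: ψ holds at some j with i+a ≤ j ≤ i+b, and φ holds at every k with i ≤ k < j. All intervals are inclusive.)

Holds

Need some j in [1,3] with ((¬send ∧ ready) U[≤1] (recv → ¬send)), and send at every k in [1,j-1].
  j=1: ((¬send ∧ ready) U[≤1] (recv → ¬send)) holds; no prefix to check → satisfied.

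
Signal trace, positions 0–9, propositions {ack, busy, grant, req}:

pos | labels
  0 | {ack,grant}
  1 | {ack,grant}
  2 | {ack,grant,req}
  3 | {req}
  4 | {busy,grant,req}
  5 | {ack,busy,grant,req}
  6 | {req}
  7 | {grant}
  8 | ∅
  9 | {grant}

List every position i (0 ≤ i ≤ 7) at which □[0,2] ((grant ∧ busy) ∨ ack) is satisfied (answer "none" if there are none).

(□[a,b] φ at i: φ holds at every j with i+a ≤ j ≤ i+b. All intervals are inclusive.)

0

Evaluate at each i in [0,7]:
  i=0: ✓ (all of [0,2])
  i=1: ✗ (fails at j=3)
  i=2: ✗ (fails at j=3)
  i=3: ✗ (fails at j=3)
  i=4: ✗ (fails at j=6)
  i=5: ✗ (fails at j=6)
  i=6: ✗ (fails at j=6)
  i=7: ✗ (fails at j=7)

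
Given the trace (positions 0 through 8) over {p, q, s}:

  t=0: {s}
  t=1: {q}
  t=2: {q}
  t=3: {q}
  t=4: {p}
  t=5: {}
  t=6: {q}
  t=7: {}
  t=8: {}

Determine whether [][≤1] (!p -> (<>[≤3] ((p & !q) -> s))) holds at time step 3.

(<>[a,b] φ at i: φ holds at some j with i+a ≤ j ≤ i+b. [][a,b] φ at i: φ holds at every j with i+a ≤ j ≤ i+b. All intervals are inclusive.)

Check (!p -> (<>[≤3] ((p & !q) -> s))) at every j in [3,4]:
  j=3: antecedent true; consequent holds (witness at 3) → ✓
  j=4: antecedent false → ✓
All positions satisfy it → formula holds.

True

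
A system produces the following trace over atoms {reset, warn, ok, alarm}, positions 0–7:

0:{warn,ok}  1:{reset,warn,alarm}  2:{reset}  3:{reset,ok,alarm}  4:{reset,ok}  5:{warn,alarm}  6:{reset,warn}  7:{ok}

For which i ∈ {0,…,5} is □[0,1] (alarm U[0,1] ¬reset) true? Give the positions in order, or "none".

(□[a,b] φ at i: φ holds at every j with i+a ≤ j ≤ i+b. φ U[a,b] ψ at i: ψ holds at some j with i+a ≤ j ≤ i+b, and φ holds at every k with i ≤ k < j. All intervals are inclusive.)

Evaluate at each i in [0,5]:
  i=0: ✗ (fails at j=1)
  i=1: ✗ (fails at j=1)
  i=2: ✗ (fails at j=2)
  i=3: ✗ (fails at j=3)
  i=4: ✗ (fails at j=4)
  i=5: ✗ (fails at j=6)

none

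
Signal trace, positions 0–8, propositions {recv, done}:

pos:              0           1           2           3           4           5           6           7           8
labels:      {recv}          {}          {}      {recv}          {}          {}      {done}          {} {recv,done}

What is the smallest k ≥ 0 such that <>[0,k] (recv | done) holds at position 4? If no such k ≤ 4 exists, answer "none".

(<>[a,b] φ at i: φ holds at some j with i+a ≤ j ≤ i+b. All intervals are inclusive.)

2

Scan j = 4,5,… for (recv | done):
  j=4: fails
  j=5: fails
  j=6: holds
First hit at j=6, so smallest k = 6-4 = 2.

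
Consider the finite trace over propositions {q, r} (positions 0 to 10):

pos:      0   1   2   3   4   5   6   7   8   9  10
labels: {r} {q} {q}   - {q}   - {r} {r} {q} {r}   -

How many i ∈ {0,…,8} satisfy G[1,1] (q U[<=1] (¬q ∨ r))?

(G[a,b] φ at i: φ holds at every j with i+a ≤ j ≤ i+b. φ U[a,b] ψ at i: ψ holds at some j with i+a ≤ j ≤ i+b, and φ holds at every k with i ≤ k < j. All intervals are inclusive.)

8

Evaluate at each i in [0,8]:
  i=0: ✗ (fails at j=1)
  i=1: ✓ (all of [2,2])
  i=2: ✓ (all of [3,3])
  i=3: ✓ (all of [4,4])
  i=4: ✓ (all of [5,5])
  i=5: ✓ (all of [6,6])
  i=6: ✓ (all of [7,7])
  i=7: ✓ (all of [8,8])
  i=8: ✓ (all of [9,9])
Positions where it holds: {1, 2, 3, 4, 5, 6, 7, 8} → 8.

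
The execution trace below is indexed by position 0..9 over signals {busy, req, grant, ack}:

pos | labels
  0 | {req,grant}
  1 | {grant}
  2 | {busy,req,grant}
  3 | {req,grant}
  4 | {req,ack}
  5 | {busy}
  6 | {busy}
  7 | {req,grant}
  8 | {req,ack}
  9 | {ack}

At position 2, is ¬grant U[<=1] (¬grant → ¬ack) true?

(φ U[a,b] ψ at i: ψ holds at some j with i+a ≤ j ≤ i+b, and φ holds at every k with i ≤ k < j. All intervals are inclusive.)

True

Need some j in [2,3] with (¬grant → ¬ack), and ¬grant at every k in [2,j-1].
  j=2: (¬grant → ¬ack) holds; no prefix to check → satisfied.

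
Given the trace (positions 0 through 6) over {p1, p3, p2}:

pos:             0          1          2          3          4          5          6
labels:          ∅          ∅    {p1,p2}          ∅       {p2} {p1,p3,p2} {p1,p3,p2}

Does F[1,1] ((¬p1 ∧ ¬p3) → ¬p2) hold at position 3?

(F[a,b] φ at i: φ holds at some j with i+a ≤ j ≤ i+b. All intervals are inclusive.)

Check ((¬p1 ∧ ¬p3) → ¬p2) at each j in [4,4]:
  j=4: false
No position in the window satisfies it → formula fails.

Does not hold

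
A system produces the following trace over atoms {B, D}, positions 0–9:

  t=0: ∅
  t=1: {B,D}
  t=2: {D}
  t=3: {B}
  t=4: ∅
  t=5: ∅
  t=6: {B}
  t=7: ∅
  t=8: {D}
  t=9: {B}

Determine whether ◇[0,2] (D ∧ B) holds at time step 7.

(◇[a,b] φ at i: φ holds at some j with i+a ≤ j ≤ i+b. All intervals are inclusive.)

Does not hold

Check (D ∧ B) at each j in [7,9]:
  j=7: false
  j=8: false
  j=9: false
No position in the window satisfies it → formula fails.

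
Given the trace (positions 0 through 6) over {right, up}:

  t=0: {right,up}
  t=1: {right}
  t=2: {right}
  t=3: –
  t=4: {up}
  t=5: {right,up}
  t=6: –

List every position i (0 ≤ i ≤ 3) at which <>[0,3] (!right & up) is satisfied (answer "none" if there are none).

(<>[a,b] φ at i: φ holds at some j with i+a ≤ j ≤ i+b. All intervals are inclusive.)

Evaluate at each i in [0,3]:
  i=0: ✗ (none in [0,3])
  i=1: ✓ (witness j=4)
  i=2: ✓ (witness j=4)
  i=3: ✓ (witness j=4)

1, 2, 3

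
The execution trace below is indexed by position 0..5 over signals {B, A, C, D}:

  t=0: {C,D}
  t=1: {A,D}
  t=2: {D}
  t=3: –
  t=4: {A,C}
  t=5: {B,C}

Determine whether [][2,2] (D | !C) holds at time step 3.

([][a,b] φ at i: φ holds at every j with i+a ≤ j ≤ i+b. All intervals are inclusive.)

False

Check (D | !C) at every j in [5,5]:
  j=5: false
Fails at j=5 → formula fails.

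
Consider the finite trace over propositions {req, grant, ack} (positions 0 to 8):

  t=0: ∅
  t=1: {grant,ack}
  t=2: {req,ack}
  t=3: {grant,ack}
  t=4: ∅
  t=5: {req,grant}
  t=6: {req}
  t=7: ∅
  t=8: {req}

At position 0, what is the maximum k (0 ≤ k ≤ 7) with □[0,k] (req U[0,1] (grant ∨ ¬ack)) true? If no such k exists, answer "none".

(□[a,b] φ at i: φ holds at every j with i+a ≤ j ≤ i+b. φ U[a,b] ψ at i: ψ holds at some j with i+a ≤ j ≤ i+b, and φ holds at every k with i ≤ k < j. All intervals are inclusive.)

7

(req U[0,1] (grant ∨ ¬ack)) must hold from j=0 onward; find where it first fails.
  j=0: holds
  j=1: holds
  j=2: holds
  j=3: holds
  j=4: holds
  j=5: holds
  j=6: holds
  j=7: holds
Holds through j=7; largest k = 7.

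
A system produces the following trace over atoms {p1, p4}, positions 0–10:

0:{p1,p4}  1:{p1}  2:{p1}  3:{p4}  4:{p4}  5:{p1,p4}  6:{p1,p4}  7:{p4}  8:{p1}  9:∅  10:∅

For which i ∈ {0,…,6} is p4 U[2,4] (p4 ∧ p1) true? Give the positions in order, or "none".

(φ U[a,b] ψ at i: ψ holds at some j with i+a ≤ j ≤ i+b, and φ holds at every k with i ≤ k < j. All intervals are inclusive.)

3, 4

Evaluate at each i in [0,6]:
  i=0: ✗ (no rhs in [2,4])
  i=1: ✗ (lhs fails at k=1 before rhs at j=5)
  i=2: ✗ (lhs fails at k=2 before rhs at j=5)
  i=3: ✓ (rhs at j=5; lhs holds on [3,4])
  i=4: ✓ (rhs at j=6; lhs holds on [4,5])
  i=5: ✗ (no rhs in [7,9])
  i=6: ✗ (no rhs in [8,10])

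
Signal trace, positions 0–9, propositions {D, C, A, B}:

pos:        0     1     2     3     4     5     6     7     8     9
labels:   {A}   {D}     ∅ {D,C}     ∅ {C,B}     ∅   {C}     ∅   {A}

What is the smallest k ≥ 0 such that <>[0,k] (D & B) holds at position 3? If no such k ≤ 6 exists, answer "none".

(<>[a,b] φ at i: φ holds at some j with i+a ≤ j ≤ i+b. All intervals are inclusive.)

Scan j = 3,4,… for (D & B):
  j=3: fails
  j=4: fails
  j=5: fails
  j=6: fails
  j=7: fails
  j=8: fails
  j=9: fails
No j in [3,9] satisfies it → none.

none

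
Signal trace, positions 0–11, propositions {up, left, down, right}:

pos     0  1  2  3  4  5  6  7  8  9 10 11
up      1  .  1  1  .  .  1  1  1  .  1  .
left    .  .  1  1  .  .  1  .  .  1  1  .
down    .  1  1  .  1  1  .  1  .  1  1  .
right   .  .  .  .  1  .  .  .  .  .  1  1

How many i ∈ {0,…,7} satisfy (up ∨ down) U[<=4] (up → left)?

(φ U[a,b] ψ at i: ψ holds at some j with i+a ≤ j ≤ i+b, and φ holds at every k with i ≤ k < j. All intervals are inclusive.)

8

Evaluate at each i in [0,7]:
  i=0: ✓ (rhs at j=1; lhs holds on [0,0])
  i=1: ✓ (rhs at j=1)
  i=2: ✓ (rhs at j=2)
  i=3: ✓ (rhs at j=3)
  i=4: ✓ (rhs at j=4)
  i=5: ✓ (rhs at j=5)
  i=6: ✓ (rhs at j=6)
  i=7: ✓ (rhs at j=9; lhs holds on [7,8])
Positions where it holds: {0, 1, 2, 3, 4, 5, 6, 7} → 8.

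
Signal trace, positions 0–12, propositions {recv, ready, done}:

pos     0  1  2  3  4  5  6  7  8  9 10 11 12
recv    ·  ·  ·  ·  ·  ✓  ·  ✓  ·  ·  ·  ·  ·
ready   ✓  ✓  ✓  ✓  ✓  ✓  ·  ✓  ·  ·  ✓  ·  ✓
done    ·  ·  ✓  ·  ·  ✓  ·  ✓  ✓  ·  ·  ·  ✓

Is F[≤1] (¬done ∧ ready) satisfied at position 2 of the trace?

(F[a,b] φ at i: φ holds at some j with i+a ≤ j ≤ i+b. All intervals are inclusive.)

True

Check (¬done ∧ ready) at each j in [2,3]:
  j=2: false
  j=3: true
Found at j=3 → formula holds.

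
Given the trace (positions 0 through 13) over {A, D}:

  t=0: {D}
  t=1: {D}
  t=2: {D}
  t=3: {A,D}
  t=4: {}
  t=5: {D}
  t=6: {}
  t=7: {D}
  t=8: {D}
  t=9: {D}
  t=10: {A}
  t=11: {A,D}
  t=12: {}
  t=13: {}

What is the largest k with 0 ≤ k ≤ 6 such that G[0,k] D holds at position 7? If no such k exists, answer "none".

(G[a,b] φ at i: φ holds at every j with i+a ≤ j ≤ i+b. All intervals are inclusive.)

D must hold from j=7 onward; find where it first fails.
  j=7: holds
  j=8: holds
  j=9: holds
  j=10: fails
Holds on [7,9], so largest k = 2.

2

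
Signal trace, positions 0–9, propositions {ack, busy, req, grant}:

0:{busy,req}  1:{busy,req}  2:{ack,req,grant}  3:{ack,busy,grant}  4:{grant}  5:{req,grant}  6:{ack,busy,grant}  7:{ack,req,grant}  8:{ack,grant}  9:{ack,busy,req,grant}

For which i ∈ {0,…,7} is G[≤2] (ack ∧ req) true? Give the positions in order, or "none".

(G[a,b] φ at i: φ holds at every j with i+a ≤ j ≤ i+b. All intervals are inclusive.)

none

Evaluate at each i in [0,7]:
  i=0: ✗ (fails at j=0)
  i=1: ✗ (fails at j=1)
  i=2: ✗ (fails at j=3)
  i=3: ✗ (fails at j=3)
  i=4: ✗ (fails at j=4)
  i=5: ✗ (fails at j=5)
  i=6: ✗ (fails at j=6)
  i=7: ✗ (fails at j=8)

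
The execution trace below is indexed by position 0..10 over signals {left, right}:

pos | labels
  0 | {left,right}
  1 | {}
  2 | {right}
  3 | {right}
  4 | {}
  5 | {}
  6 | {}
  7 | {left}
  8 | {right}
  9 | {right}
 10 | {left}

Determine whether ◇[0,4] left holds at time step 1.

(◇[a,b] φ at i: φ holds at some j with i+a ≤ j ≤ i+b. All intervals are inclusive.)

False

Check left at each j in [1,5]:
  j=1: false
  j=2: false
  j=3: false
  j=4: false
  j=5: false
No position in the window satisfies it → formula fails.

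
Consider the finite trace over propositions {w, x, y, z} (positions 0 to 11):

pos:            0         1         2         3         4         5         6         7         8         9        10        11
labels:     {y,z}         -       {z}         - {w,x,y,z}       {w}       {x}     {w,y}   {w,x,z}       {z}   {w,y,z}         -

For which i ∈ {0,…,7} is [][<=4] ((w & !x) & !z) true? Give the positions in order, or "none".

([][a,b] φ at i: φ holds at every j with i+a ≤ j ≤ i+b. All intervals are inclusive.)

Evaluate at each i in [0,7]:
  i=0: ✗ (fails at j=0)
  i=1: ✗ (fails at j=1)
  i=2: ✗ (fails at j=2)
  i=3: ✗ (fails at j=3)
  i=4: ✗ (fails at j=4)
  i=5: ✗ (fails at j=6)
  i=6: ✗ (fails at j=6)
  i=7: ✗ (fails at j=8)

none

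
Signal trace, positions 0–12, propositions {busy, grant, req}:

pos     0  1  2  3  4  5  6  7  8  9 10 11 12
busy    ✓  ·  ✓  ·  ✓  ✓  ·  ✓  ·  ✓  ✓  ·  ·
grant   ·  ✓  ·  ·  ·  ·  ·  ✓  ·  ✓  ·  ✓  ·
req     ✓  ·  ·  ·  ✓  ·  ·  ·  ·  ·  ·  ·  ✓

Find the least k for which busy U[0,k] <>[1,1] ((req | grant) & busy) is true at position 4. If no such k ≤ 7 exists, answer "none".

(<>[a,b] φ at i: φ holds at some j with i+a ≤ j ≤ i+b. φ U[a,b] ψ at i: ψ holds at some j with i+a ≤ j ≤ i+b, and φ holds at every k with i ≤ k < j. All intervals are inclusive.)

Need earliest j ≥ 4 with <>[1,1] ((req | grant) & busy), and busy at every k in [4,j-1].
  j=4: rhs fails.
  j=5: rhs fails.
  j=6: rhs holds; lhs holds on [4,5]. k = 2.

2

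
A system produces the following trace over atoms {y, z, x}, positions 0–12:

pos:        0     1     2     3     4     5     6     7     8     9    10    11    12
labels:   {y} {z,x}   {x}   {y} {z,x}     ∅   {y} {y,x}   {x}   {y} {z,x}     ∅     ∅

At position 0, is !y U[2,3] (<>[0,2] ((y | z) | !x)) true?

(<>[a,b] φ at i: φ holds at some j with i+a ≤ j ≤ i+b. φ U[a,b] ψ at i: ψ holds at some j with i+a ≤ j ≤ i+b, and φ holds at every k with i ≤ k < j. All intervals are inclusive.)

Need some j in [2,3] with <>[0,2] ((y | z) | !x), and !y at every k in [0,j-1].
  j=2: <>[0,2] ((y | z) | !x) holds, but !y fails at k=0 → not this j.
  j=3: <>[0,2] ((y | z) | !x) holds, but !y fails at k=0 → not this j.
No j in the window works → until fails.

No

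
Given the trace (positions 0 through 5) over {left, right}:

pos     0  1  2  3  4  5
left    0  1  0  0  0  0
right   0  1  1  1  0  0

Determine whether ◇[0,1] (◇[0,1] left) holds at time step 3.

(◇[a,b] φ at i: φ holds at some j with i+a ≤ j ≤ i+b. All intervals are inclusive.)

No

Check ◇[0,1] left at each j in [3,4]:
  j=3: fails (none in [3,4])
  j=4: fails (none in [4,5])
No position in the window satisfies it → formula fails.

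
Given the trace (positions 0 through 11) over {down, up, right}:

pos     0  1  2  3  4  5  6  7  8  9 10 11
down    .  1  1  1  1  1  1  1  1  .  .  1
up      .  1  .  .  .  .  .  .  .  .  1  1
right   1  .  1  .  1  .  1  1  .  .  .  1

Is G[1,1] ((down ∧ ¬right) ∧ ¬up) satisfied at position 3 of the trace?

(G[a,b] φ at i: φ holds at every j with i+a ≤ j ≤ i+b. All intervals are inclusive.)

Check ((down ∧ ¬right) ∧ ¬up) at every j in [4,4]:
  j=4: false
Fails at j=4 → formula fails.

Does not hold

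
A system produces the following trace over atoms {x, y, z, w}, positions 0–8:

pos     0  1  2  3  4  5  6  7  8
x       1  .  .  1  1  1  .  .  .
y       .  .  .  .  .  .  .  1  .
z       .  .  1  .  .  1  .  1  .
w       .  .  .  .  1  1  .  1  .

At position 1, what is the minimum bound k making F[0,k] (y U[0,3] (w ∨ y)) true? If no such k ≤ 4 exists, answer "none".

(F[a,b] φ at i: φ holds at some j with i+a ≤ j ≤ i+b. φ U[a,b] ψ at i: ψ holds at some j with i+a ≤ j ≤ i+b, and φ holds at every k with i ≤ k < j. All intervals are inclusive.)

3

Scan j = 1,2,… for (y U[0,3] (w ∨ y)):
  j=1: fails
  j=2: fails
  j=3: fails
  j=4: holds
First hit at j=4, so smallest k = 4-1 = 3.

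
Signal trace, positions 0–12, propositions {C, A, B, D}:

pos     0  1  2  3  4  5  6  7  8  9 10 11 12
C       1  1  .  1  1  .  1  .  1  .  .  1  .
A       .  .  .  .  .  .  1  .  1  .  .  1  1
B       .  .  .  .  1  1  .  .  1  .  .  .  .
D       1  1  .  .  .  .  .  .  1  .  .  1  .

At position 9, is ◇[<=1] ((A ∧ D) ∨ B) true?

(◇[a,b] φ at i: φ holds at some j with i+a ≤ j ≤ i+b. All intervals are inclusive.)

Check ((A ∧ D) ∨ B) at each j in [9,10]:
  j=9: false
  j=10: false
No position in the window satisfies it → formula fails.

No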